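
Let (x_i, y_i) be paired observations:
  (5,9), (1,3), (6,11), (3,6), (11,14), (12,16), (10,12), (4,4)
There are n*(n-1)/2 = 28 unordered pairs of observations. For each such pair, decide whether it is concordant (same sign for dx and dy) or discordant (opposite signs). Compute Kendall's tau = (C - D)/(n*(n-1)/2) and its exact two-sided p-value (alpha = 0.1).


Step 1: Enumerate the 28 unordered pairs (i,j) with i<j and classify each by sign(x_j-x_i) * sign(y_j-y_i).
  (1,2):dx=-4,dy=-6->C; (1,3):dx=+1,dy=+2->C; (1,4):dx=-2,dy=-3->C; (1,5):dx=+6,dy=+5->C
  (1,6):dx=+7,dy=+7->C; (1,7):dx=+5,dy=+3->C; (1,8):dx=-1,dy=-5->C; (2,3):dx=+5,dy=+8->C
  (2,4):dx=+2,dy=+3->C; (2,5):dx=+10,dy=+11->C; (2,6):dx=+11,dy=+13->C; (2,7):dx=+9,dy=+9->C
  (2,8):dx=+3,dy=+1->C; (3,4):dx=-3,dy=-5->C; (3,5):dx=+5,dy=+3->C; (3,6):dx=+6,dy=+5->C
  (3,7):dx=+4,dy=+1->C; (3,8):dx=-2,dy=-7->C; (4,5):dx=+8,dy=+8->C; (4,6):dx=+9,dy=+10->C
  (4,7):dx=+7,dy=+6->C; (4,8):dx=+1,dy=-2->D; (5,6):dx=+1,dy=+2->C; (5,7):dx=-1,dy=-2->C
  (5,8):dx=-7,dy=-10->C; (6,7):dx=-2,dy=-4->C; (6,8):dx=-8,dy=-12->C; (7,8):dx=-6,dy=-8->C
Step 2: C = 27, D = 1, total pairs = 28.
Step 3: tau = (C - D)/(n(n-1)/2) = (27 - 1)/28 = 0.928571.
Step 4: Exact two-sided p-value (enumerate n! = 40320 permutations of y under H0): p = 0.000397.
Step 5: alpha = 0.1. reject H0.

tau_b = 0.9286 (C=27, D=1), p = 0.000397, reject H0.


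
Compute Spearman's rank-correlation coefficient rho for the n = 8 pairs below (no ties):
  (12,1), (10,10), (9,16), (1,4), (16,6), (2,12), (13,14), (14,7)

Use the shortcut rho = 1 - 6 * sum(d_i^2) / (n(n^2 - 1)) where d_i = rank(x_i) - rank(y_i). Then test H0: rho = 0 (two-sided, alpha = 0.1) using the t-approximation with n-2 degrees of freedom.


Step 1: Rank x and y separately (midranks; no ties here).
rank(x): 12->5, 10->4, 9->3, 1->1, 16->8, 2->2, 13->6, 14->7
rank(y): 1->1, 10->5, 16->8, 4->2, 6->3, 12->6, 14->7, 7->4
Step 2: d_i = R_x(i) - R_y(i); compute d_i^2.
  (5-1)^2=16, (4-5)^2=1, (3-8)^2=25, (1-2)^2=1, (8-3)^2=25, (2-6)^2=16, (6-7)^2=1, (7-4)^2=9
sum(d^2) = 94.
Step 3: rho = 1 - 6*94 / (8*(8^2 - 1)) = 1 - 564/504 = -0.119048.
Step 4: Under H0, t = rho * sqrt((n-2)/(1-rho^2)) = -0.2937 ~ t(6).
Step 5: Two-sided p-value from the t-distribution with 6 df = 0.778886.
Step 6: alpha = 0.1. fail to reject H0.

rho = -0.1190, p = 0.778886, fail to reject H0 at alpha = 0.1.


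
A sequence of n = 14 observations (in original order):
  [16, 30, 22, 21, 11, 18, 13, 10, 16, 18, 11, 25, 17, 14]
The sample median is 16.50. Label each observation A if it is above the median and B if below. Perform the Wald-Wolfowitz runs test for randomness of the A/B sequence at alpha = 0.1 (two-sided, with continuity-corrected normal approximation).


Step 1: Compute median = 16.50; label A = above, B = below.
Labels in order: BAAABABBBABAAB  (n_A = 7, n_B = 7)
Step 2: Count runs R = 9.
Step 3: Under H0 (random ordering), E[R] = 2*n_A*n_B/(n_A+n_B) + 1 = 2*7*7/14 + 1 = 8.0000.
        Var[R] = 2*n_A*n_B*(2*n_A*n_B - n_A - n_B) / ((n_A+n_B)^2 * (n_A+n_B-1)) = 8232/2548 = 3.2308.
        SD[R] = 1.7974.
Step 4: Continuity-corrected z = (R - 0.5 - E[R]) / SD[R] = (9 - 0.5 - 8.0000) / 1.7974 = 0.2782.
Step 5: Two-sided p-value via normal approximation = 2*(1 - Phi(|z|)) = 0.780879.
Step 6: alpha = 0.1. fail to reject H0.

R = 9, z = 0.2782, p = 0.780879, fail to reject H0.


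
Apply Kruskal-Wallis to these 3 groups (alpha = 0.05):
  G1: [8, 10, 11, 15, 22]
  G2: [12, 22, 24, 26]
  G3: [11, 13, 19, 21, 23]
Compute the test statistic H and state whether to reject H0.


Step 1: Combine all N = 14 observations and assign midranks.
sorted (value, group, rank): (8,G1,1), (10,G1,2), (11,G1,3.5), (11,G3,3.5), (12,G2,5), (13,G3,6), (15,G1,7), (19,G3,8), (21,G3,9), (22,G1,10.5), (22,G2,10.5), (23,G3,12), (24,G2,13), (26,G2,14)
Step 2: Sum ranks within each group.
R_1 = 24 (n_1 = 5)
R_2 = 42.5 (n_2 = 4)
R_3 = 38.5 (n_3 = 5)
Step 3: H = 12/(N(N+1)) * sum(R_i^2/n_i) - 3(N+1)
     = 12/(14*15) * (24^2/5 + 42.5^2/4 + 38.5^2/5) - 3*15
     = 0.057143 * 863.212 - 45
     = 4.326429.
Step 4: Ties present; correction factor C = 1 - 12/(14^3 - 14) = 0.995604. Corrected H = 4.326429 / 0.995604 = 4.345530.
Step 5: Under H0, H ~ chi^2(2); p-value = 0.113862.
Step 6: alpha = 0.05. fail to reject H0.

H = 4.3455, df = 2, p = 0.113862, fail to reject H0.


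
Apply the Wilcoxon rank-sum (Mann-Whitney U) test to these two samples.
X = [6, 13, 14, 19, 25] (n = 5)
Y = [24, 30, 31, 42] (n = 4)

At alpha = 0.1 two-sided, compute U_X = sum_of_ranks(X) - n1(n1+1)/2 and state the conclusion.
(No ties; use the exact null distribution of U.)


Step 1: Combine and sort all 9 observations; assign midranks.
sorted (value, group): (6,X), (13,X), (14,X), (19,X), (24,Y), (25,X), (30,Y), (31,Y), (42,Y)
ranks: 6->1, 13->2, 14->3, 19->4, 24->5, 25->6, 30->7, 31->8, 42->9
Step 2: Rank sum for X: R1 = 1 + 2 + 3 + 4 + 6 = 16.
Step 3: U_X = R1 - n1(n1+1)/2 = 16 - 5*6/2 = 16 - 15 = 1.
       U_Y = n1*n2 - U_X = 20 - 1 = 19.
Step 4: No ties, so the exact null distribution of U (based on enumerating the C(9,5) = 126 equally likely rank assignments) gives the two-sided p-value.
Step 5: p-value = 0.031746; compare to alpha = 0.1. reject H0.

U_X = 1, p = 0.031746, reject H0 at alpha = 0.1.


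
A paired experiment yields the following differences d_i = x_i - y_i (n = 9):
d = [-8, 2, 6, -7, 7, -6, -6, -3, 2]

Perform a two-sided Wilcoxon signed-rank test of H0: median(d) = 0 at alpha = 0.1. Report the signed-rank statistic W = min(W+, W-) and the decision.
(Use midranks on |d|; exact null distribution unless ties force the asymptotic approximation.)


Step 1: Drop any zero differences (none here) and take |d_i|.
|d| = [8, 2, 6, 7, 7, 6, 6, 3, 2]
Step 2: Midrank |d_i| (ties get averaged ranks).
ranks: |8|->9, |2|->1.5, |6|->5, |7|->7.5, |7|->7.5, |6|->5, |6|->5, |3|->3, |2|->1.5
Step 3: Attach original signs; sum ranks with positive sign and with negative sign.
W+ = 1.5 + 5 + 7.5 + 1.5 = 15.5
W- = 9 + 7.5 + 5 + 5 + 3 = 29.5
(Check: W+ + W- = 45 should equal n(n+1)/2 = 45.)
Step 4: Test statistic W = min(W+, W-) = 15.5.
Step 5: Ties in |d|, so use the tie-corrected normal approximation.
        E[W] = n(n+1)/4 = 9*10/4 = 22.5.
        Tie groups: |d|=2 (t=2), |d|=6 (t=3), |d|=7 (t=2); sum(t^3 - t) = 36.
        Var[W] = n(n+1)(2n+1)/24 - sum(t^3-t)/48 = 1710/24 - 36/48 = 70.5.
        z = (W - E[W]) / sqrt(Var[W]) = (15.5 - 22.5) / 8.3964 = -0.8337.
        Two-sided p = 2*Phi(z) = 0.404457.
Step 6: alpha = 0.1. fail to reject H0.

W+ = 15.5, W- = 29.5, W = min = 15.5, p = 0.404457, fail to reject H0.


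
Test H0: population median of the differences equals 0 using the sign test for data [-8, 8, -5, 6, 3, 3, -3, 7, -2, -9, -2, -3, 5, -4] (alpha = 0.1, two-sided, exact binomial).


Step 1: Discard zero differences. Original n = 14; n_eff = number of nonzero differences = 14.
Nonzero differences (with sign): -8, +8, -5, +6, +3, +3, -3, +7, -2, -9, -2, -3, +5, -4
Step 2: Count signs: positive = 6, negative = 8.
Step 3: Under H0: P(positive) = 0.5, so the number of positives S ~ Bin(14, 0.5).
Step 4: Two-sided exact p-value = sum of Bin(14,0.5) probabilities at or below the observed probability = 0.790527.
Step 5: alpha = 0.1. fail to reject H0.

n_eff = 14, pos = 6, neg = 8, p = 0.790527, fail to reject H0.


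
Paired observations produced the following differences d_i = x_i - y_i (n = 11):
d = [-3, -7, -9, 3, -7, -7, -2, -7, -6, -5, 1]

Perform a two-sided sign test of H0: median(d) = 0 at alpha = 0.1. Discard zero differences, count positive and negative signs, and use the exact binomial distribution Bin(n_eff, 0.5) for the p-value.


Step 1: Discard zero differences. Original n = 11; n_eff = number of nonzero differences = 11.
Nonzero differences (with sign): -3, -7, -9, +3, -7, -7, -2, -7, -6, -5, +1
Step 2: Count signs: positive = 2, negative = 9.
Step 3: Under H0: P(positive) = 0.5, so the number of positives S ~ Bin(11, 0.5).
Step 4: Two-sided exact p-value = sum of Bin(11,0.5) probabilities at or below the observed probability = 0.065430.
Step 5: alpha = 0.1. reject H0.

n_eff = 11, pos = 2, neg = 9, p = 0.065430, reject H0.


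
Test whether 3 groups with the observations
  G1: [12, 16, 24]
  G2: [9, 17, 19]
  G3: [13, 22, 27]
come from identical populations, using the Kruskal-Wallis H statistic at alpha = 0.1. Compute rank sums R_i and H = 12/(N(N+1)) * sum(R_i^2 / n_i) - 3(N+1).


Step 1: Combine all N = 9 observations and assign midranks.
sorted (value, group, rank): (9,G2,1), (12,G1,2), (13,G3,3), (16,G1,4), (17,G2,5), (19,G2,6), (22,G3,7), (24,G1,8), (27,G3,9)
Step 2: Sum ranks within each group.
R_1 = 14 (n_1 = 3)
R_2 = 12 (n_2 = 3)
R_3 = 19 (n_3 = 3)
Step 3: H = 12/(N(N+1)) * sum(R_i^2/n_i) - 3(N+1)
     = 12/(9*10) * (14^2/3 + 12^2/3 + 19^2/3) - 3*10
     = 0.133333 * 233.667 - 30
     = 1.155556.
Step 4: No ties, so H is used without correction.
Step 5: Under H0, H ~ chi^2(2); p-value = 0.561144.
Step 6: alpha = 0.1. fail to reject H0.

H = 1.1556, df = 2, p = 0.561144, fail to reject H0.


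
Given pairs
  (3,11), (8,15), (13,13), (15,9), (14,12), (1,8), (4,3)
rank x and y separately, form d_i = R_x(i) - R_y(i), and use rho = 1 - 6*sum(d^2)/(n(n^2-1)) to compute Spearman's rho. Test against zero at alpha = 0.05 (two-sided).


Step 1: Rank x and y separately (midranks; no ties here).
rank(x): 3->2, 8->4, 13->5, 15->7, 14->6, 1->1, 4->3
rank(y): 11->4, 15->7, 13->6, 9->3, 12->5, 8->2, 3->1
Step 2: d_i = R_x(i) - R_y(i); compute d_i^2.
  (2-4)^2=4, (4-7)^2=9, (5-6)^2=1, (7-3)^2=16, (6-5)^2=1, (1-2)^2=1, (3-1)^2=4
sum(d^2) = 36.
Step 3: rho = 1 - 6*36 / (7*(7^2 - 1)) = 1 - 216/336 = 0.357143.
Step 4: Under H0, t = rho * sqrt((n-2)/(1-rho^2)) = 0.8550 ~ t(5).
Step 5: Two-sided p-value from the t-distribution with 5 df = 0.431611.
Step 6: alpha = 0.05. fail to reject H0.

rho = 0.3571, p = 0.431611, fail to reject H0 at alpha = 0.05.


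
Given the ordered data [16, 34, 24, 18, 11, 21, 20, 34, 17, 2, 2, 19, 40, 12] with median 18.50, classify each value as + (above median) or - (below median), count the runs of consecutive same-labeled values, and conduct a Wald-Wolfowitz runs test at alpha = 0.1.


Step 1: Compute median = 18.50; label A = above, B = below.
Labels in order: BAABBAAABBBAAB  (n_A = 7, n_B = 7)
Step 2: Count runs R = 7.
Step 3: Under H0 (random ordering), E[R] = 2*n_A*n_B/(n_A+n_B) + 1 = 2*7*7/14 + 1 = 8.0000.
        Var[R] = 2*n_A*n_B*(2*n_A*n_B - n_A - n_B) / ((n_A+n_B)^2 * (n_A+n_B-1)) = 8232/2548 = 3.2308.
        SD[R] = 1.7974.
Step 4: Continuity-corrected z = (R + 0.5 - E[R]) / SD[R] = (7 + 0.5 - 8.0000) / 1.7974 = -0.2782.
Step 5: Two-sided p-value via normal approximation = 2*(1 - Phi(|z|)) = 0.780879.
Step 6: alpha = 0.1. fail to reject H0.

R = 7, z = -0.2782, p = 0.780879, fail to reject H0.


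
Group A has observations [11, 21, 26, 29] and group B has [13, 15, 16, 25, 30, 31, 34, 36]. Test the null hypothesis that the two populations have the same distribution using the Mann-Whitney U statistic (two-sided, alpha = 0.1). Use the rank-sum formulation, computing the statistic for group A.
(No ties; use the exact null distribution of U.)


Step 1: Combine and sort all 12 observations; assign midranks.
sorted (value, group): (11,X), (13,Y), (15,Y), (16,Y), (21,X), (25,Y), (26,X), (29,X), (30,Y), (31,Y), (34,Y), (36,Y)
ranks: 11->1, 13->2, 15->3, 16->4, 21->5, 25->6, 26->7, 29->8, 30->9, 31->10, 34->11, 36->12
Step 2: Rank sum for X: R1 = 1 + 5 + 7 + 8 = 21.
Step 3: U_X = R1 - n1(n1+1)/2 = 21 - 4*5/2 = 21 - 10 = 11.
       U_Y = n1*n2 - U_X = 32 - 11 = 21.
Step 4: No ties, so the exact null distribution of U (based on enumerating the C(12,4) = 495 equally likely rank assignments) gives the two-sided p-value.
Step 5: p-value = 0.460606; compare to alpha = 0.1. fail to reject H0.

U_X = 11, p = 0.460606, fail to reject H0 at alpha = 0.1.


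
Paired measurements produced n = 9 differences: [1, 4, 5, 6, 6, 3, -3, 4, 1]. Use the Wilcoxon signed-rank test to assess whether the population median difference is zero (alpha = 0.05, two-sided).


Step 1: Drop any zero differences (none here) and take |d_i|.
|d| = [1, 4, 5, 6, 6, 3, 3, 4, 1]
Step 2: Midrank |d_i| (ties get averaged ranks).
ranks: |1|->1.5, |4|->5.5, |5|->7, |6|->8.5, |6|->8.5, |3|->3.5, |3|->3.5, |4|->5.5, |1|->1.5
Step 3: Attach original signs; sum ranks with positive sign and with negative sign.
W+ = 1.5 + 5.5 + 7 + 8.5 + 8.5 + 3.5 + 5.5 + 1.5 = 41.5
W- = 3.5 = 3.5
(Check: W+ + W- = 45 should equal n(n+1)/2 = 45.)
Step 4: Test statistic W = min(W+, W-) = 3.5.
Step 5: Ties in |d|, so use the tie-corrected normal approximation.
        E[W] = n(n+1)/4 = 9*10/4 = 22.5.
        Tie groups: |d|=1 (t=2), |d|=3 (t=2), |d|=4 (t=2), |d|=6 (t=2); sum(t^3 - t) = 24.
        Var[W] = n(n+1)(2n+1)/24 - sum(t^3-t)/48 = 1710/24 - 24/48 = 70.75.
        z = (W - E[W]) / sqrt(Var[W]) = (3.5 - 22.5) / 8.4113 = -2.2589.
        Two-sided p = 2*Phi(z) = 0.023892.
Step 6: alpha = 0.05. reject H0.

W+ = 41.5, W- = 3.5, W = min = 3.5, p = 0.023892, reject H0.


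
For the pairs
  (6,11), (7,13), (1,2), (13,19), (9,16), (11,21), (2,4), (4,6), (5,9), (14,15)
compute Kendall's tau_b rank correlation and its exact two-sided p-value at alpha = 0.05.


Step 1: Enumerate the 45 unordered pairs (i,j) with i<j and classify each by sign(x_j-x_i) * sign(y_j-y_i).
  (1,2):dx=+1,dy=+2->C; (1,3):dx=-5,dy=-9->C; (1,4):dx=+7,dy=+8->C; (1,5):dx=+3,dy=+5->C
  (1,6):dx=+5,dy=+10->C; (1,7):dx=-4,dy=-7->C; (1,8):dx=-2,dy=-5->C; (1,9):dx=-1,dy=-2->C
  (1,10):dx=+8,dy=+4->C; (2,3):dx=-6,dy=-11->C; (2,4):dx=+6,dy=+6->C; (2,5):dx=+2,dy=+3->C
  (2,6):dx=+4,dy=+8->C; (2,7):dx=-5,dy=-9->C; (2,8):dx=-3,dy=-7->C; (2,9):dx=-2,dy=-4->C
  (2,10):dx=+7,dy=+2->C; (3,4):dx=+12,dy=+17->C; (3,5):dx=+8,dy=+14->C; (3,6):dx=+10,dy=+19->C
  (3,7):dx=+1,dy=+2->C; (3,8):dx=+3,dy=+4->C; (3,9):dx=+4,dy=+7->C; (3,10):dx=+13,dy=+13->C
  (4,5):dx=-4,dy=-3->C; (4,6):dx=-2,dy=+2->D; (4,7):dx=-11,dy=-15->C; (4,8):dx=-9,dy=-13->C
  (4,9):dx=-8,dy=-10->C; (4,10):dx=+1,dy=-4->D; (5,6):dx=+2,dy=+5->C; (5,7):dx=-7,dy=-12->C
  (5,8):dx=-5,dy=-10->C; (5,9):dx=-4,dy=-7->C; (5,10):dx=+5,dy=-1->D; (6,7):dx=-9,dy=-17->C
  (6,8):dx=-7,dy=-15->C; (6,9):dx=-6,dy=-12->C; (6,10):dx=+3,dy=-6->D; (7,8):dx=+2,dy=+2->C
  (7,9):dx=+3,dy=+5->C; (7,10):dx=+12,dy=+11->C; (8,9):dx=+1,dy=+3->C; (8,10):dx=+10,dy=+9->C
  (9,10):dx=+9,dy=+6->C
Step 2: C = 41, D = 4, total pairs = 45.
Step 3: tau = (C - D)/(n(n-1)/2) = (41 - 4)/45 = 0.822222.
Step 4: Exact two-sided p-value (enumerate n! = 3628800 permutations of y under H0): p = 0.000358.
Step 5: alpha = 0.05. reject H0.

tau_b = 0.8222 (C=41, D=4), p = 0.000358, reject H0.


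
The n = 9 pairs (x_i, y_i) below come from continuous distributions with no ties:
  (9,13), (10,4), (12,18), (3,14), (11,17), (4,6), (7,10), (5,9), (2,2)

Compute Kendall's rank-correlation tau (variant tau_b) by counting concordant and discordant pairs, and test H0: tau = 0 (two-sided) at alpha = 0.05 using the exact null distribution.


Step 1: Enumerate the 36 unordered pairs (i,j) with i<j and classify each by sign(x_j-x_i) * sign(y_j-y_i).
  (1,2):dx=+1,dy=-9->D; (1,3):dx=+3,dy=+5->C; (1,4):dx=-6,dy=+1->D; (1,5):dx=+2,dy=+4->C
  (1,6):dx=-5,dy=-7->C; (1,7):dx=-2,dy=-3->C; (1,8):dx=-4,dy=-4->C; (1,9):dx=-7,dy=-11->C
  (2,3):dx=+2,dy=+14->C; (2,4):dx=-7,dy=+10->D; (2,5):dx=+1,dy=+13->C; (2,6):dx=-6,dy=+2->D
  (2,7):dx=-3,dy=+6->D; (2,8):dx=-5,dy=+5->D; (2,9):dx=-8,dy=-2->C; (3,4):dx=-9,dy=-4->C
  (3,5):dx=-1,dy=-1->C; (3,6):dx=-8,dy=-12->C; (3,7):dx=-5,dy=-8->C; (3,8):dx=-7,dy=-9->C
  (3,9):dx=-10,dy=-16->C; (4,5):dx=+8,dy=+3->C; (4,6):dx=+1,dy=-8->D; (4,7):dx=+4,dy=-4->D
  (4,8):dx=+2,dy=-5->D; (4,9):dx=-1,dy=-12->C; (5,6):dx=-7,dy=-11->C; (5,7):dx=-4,dy=-7->C
  (5,8):dx=-6,dy=-8->C; (5,9):dx=-9,dy=-15->C; (6,7):dx=+3,dy=+4->C; (6,8):dx=+1,dy=+3->C
  (6,9):dx=-2,dy=-4->C; (7,8):dx=-2,dy=-1->C; (7,9):dx=-5,dy=-8->C; (8,9):dx=-3,dy=-7->C
Step 2: C = 27, D = 9, total pairs = 36.
Step 3: tau = (C - D)/(n(n-1)/2) = (27 - 9)/36 = 0.500000.
Step 4: Exact two-sided p-value (enumerate n! = 362880 permutations of y under H0): p = 0.075176.
Step 5: alpha = 0.05. fail to reject H0.

tau_b = 0.5000 (C=27, D=9), p = 0.075176, fail to reject H0.


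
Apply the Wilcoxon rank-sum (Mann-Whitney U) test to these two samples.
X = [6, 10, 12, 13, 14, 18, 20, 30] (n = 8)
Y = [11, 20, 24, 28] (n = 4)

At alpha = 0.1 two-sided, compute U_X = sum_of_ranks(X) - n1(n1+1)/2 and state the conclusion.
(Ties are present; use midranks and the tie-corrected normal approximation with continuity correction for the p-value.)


Step 1: Combine and sort all 12 observations; assign midranks.
sorted (value, group): (6,X), (10,X), (11,Y), (12,X), (13,X), (14,X), (18,X), (20,X), (20,Y), (24,Y), (28,Y), (30,X)
ranks: 6->1, 10->2, 11->3, 12->4, 13->5, 14->6, 18->7, 20->8.5, 20->8.5, 24->10, 28->11, 30->12
Step 2: Rank sum for X: R1 = 1 + 2 + 4 + 5 + 6 + 7 + 8.5 + 12 = 45.5.
Step 3: U_X = R1 - n1(n1+1)/2 = 45.5 - 8*9/2 = 45.5 - 36 = 9.5.
       U_Y = n1*n2 - U_X = 32 - 9.5 = 22.5.
Step 4: Ties are present, so use the tie-corrected normal approximation (with continuity correction) for the p-value.
Step 5: p-value = 0.307332; compare to alpha = 0.1. fail to reject H0.

U_X = 9.5, p = 0.307332, fail to reject H0 at alpha = 0.1.


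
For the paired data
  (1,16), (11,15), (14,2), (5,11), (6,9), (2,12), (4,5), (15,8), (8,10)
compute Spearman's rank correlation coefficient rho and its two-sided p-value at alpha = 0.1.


Step 1: Rank x and y separately (midranks; no ties here).
rank(x): 1->1, 11->7, 14->8, 5->4, 6->5, 2->2, 4->3, 15->9, 8->6
rank(y): 16->9, 15->8, 2->1, 11->6, 9->4, 12->7, 5->2, 8->3, 10->5
Step 2: d_i = R_x(i) - R_y(i); compute d_i^2.
  (1-9)^2=64, (7-8)^2=1, (8-1)^2=49, (4-6)^2=4, (5-4)^2=1, (2-7)^2=25, (3-2)^2=1, (9-3)^2=36, (6-5)^2=1
sum(d^2) = 182.
Step 3: rho = 1 - 6*182 / (9*(9^2 - 1)) = 1 - 1092/720 = -0.516667.
Step 4: Under H0, t = rho * sqrt((n-2)/(1-rho^2)) = -1.5966 ~ t(7).
Step 5: Two-sided p-value from the t-distribution with 7 df = 0.154390.
Step 6: alpha = 0.1. fail to reject H0.

rho = -0.5167, p = 0.154390, fail to reject H0 at alpha = 0.1.


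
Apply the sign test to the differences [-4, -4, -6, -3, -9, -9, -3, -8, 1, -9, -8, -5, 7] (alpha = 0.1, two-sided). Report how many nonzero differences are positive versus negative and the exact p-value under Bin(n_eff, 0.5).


Step 1: Discard zero differences. Original n = 13; n_eff = number of nonzero differences = 13.
Nonzero differences (with sign): -4, -4, -6, -3, -9, -9, -3, -8, +1, -9, -8, -5, +7
Step 2: Count signs: positive = 2, negative = 11.
Step 3: Under H0: P(positive) = 0.5, so the number of positives S ~ Bin(13, 0.5).
Step 4: Two-sided exact p-value = sum of Bin(13,0.5) probabilities at or below the observed probability = 0.022461.
Step 5: alpha = 0.1. reject H0.

n_eff = 13, pos = 2, neg = 11, p = 0.022461, reject H0.


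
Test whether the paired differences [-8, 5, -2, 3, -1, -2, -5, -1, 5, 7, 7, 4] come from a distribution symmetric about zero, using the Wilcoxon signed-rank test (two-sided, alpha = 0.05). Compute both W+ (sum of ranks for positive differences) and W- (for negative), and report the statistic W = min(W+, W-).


Step 1: Drop any zero differences (none here) and take |d_i|.
|d| = [8, 5, 2, 3, 1, 2, 5, 1, 5, 7, 7, 4]
Step 2: Midrank |d_i| (ties get averaged ranks).
ranks: |8|->12, |5|->8, |2|->3.5, |3|->5, |1|->1.5, |2|->3.5, |5|->8, |1|->1.5, |5|->8, |7|->10.5, |7|->10.5, |4|->6
Step 3: Attach original signs; sum ranks with positive sign and with negative sign.
W+ = 8 + 5 + 8 + 10.5 + 10.5 + 6 = 48
W- = 12 + 3.5 + 1.5 + 3.5 + 8 + 1.5 = 30
(Check: W+ + W- = 78 should equal n(n+1)/2 = 78.)
Step 4: Test statistic W = min(W+, W-) = 30.
Step 5: Ties in |d|, so use the tie-corrected normal approximation.
        E[W] = n(n+1)/4 = 12*13/4 = 39.
        Tie groups: |d|=1 (t=2), |d|=2 (t=2), |d|=5 (t=3), |d|=7 (t=2); sum(t^3 - t) = 42.
        Var[W] = n(n+1)(2n+1)/24 - sum(t^3-t)/48 = 3900/24 - 42/48 = 161.625.
        z = (W - E[W]) / sqrt(Var[W]) = (30 - 39) / 12.7132 = -0.7079.
        Two-sided p = 2*Phi(z) = 0.478991.
Step 6: alpha = 0.05. fail to reject H0.

W+ = 48, W- = 30, W = min = 30, p = 0.478991, fail to reject H0.


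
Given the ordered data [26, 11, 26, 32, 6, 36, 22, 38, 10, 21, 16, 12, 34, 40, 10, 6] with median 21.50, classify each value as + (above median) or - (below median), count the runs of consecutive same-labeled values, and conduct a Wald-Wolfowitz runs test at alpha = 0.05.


Step 1: Compute median = 21.50; label A = above, B = below.
Labels in order: ABAABAAABBBBAABB  (n_A = 8, n_B = 8)
Step 2: Count runs R = 8.
Step 3: Under H0 (random ordering), E[R] = 2*n_A*n_B/(n_A+n_B) + 1 = 2*8*8/16 + 1 = 9.0000.
        Var[R] = 2*n_A*n_B*(2*n_A*n_B - n_A - n_B) / ((n_A+n_B)^2 * (n_A+n_B-1)) = 14336/3840 = 3.7333.
        SD[R] = 1.9322.
Step 4: Continuity-corrected z = (R + 0.5 - E[R]) / SD[R] = (8 + 0.5 - 9.0000) / 1.9322 = -0.2588.
Step 5: Two-sided p-value via normal approximation = 2*(1 - Phi(|z|)) = 0.795809.
Step 6: alpha = 0.05. fail to reject H0.

R = 8, z = -0.2588, p = 0.795809, fail to reject H0.


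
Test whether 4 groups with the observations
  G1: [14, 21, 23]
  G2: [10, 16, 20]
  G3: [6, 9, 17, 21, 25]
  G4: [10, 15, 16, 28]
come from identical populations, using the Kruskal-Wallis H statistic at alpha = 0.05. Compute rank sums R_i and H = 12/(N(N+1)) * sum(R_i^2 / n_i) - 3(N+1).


Step 1: Combine all N = 15 observations and assign midranks.
sorted (value, group, rank): (6,G3,1), (9,G3,2), (10,G2,3.5), (10,G4,3.5), (14,G1,5), (15,G4,6), (16,G2,7.5), (16,G4,7.5), (17,G3,9), (20,G2,10), (21,G1,11.5), (21,G3,11.5), (23,G1,13), (25,G3,14), (28,G4,15)
Step 2: Sum ranks within each group.
R_1 = 29.5 (n_1 = 3)
R_2 = 21 (n_2 = 3)
R_3 = 37.5 (n_3 = 5)
R_4 = 32 (n_4 = 4)
Step 3: H = 12/(N(N+1)) * sum(R_i^2/n_i) - 3(N+1)
     = 12/(15*16) * (29.5^2/3 + 21^2/3 + 37.5^2/5 + 32^2/4) - 3*16
     = 0.050000 * 974.333 - 48
     = 0.716667.
Step 4: Ties present; correction factor C = 1 - 18/(15^3 - 15) = 0.994643. Corrected H = 0.716667 / 0.994643 = 0.720527.
Step 5: Under H0, H ~ chi^2(3); p-value = 0.868366.
Step 6: alpha = 0.05. fail to reject H0.

H = 0.7205, df = 3, p = 0.868366, fail to reject H0.


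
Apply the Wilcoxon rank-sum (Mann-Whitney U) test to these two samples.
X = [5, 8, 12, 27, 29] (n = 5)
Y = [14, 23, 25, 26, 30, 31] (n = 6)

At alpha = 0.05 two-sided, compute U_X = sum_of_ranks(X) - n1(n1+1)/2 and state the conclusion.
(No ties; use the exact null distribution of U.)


Step 1: Combine and sort all 11 observations; assign midranks.
sorted (value, group): (5,X), (8,X), (12,X), (14,Y), (23,Y), (25,Y), (26,Y), (27,X), (29,X), (30,Y), (31,Y)
ranks: 5->1, 8->2, 12->3, 14->4, 23->5, 25->6, 26->7, 27->8, 29->9, 30->10, 31->11
Step 2: Rank sum for X: R1 = 1 + 2 + 3 + 8 + 9 = 23.
Step 3: U_X = R1 - n1(n1+1)/2 = 23 - 5*6/2 = 23 - 15 = 8.
       U_Y = n1*n2 - U_X = 30 - 8 = 22.
Step 4: No ties, so the exact null distribution of U (based on enumerating the C(11,5) = 462 equally likely rank assignments) gives the two-sided p-value.
Step 5: p-value = 0.246753; compare to alpha = 0.05. fail to reject H0.

U_X = 8, p = 0.246753, fail to reject H0 at alpha = 0.05.


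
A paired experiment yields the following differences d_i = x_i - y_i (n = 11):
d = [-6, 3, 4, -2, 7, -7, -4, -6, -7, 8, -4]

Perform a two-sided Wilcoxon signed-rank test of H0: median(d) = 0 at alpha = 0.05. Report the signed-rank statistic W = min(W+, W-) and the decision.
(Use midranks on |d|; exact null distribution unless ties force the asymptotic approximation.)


Step 1: Drop any zero differences (none here) and take |d_i|.
|d| = [6, 3, 4, 2, 7, 7, 4, 6, 7, 8, 4]
Step 2: Midrank |d_i| (ties get averaged ranks).
ranks: |6|->6.5, |3|->2, |4|->4, |2|->1, |7|->9, |7|->9, |4|->4, |6|->6.5, |7|->9, |8|->11, |4|->4
Step 3: Attach original signs; sum ranks with positive sign and with negative sign.
W+ = 2 + 4 + 9 + 11 = 26
W- = 6.5 + 1 + 9 + 4 + 6.5 + 9 + 4 = 40
(Check: W+ + W- = 66 should equal n(n+1)/2 = 66.)
Step 4: Test statistic W = min(W+, W-) = 26.
Step 5: Ties in |d|, so use the tie-corrected normal approximation.
        E[W] = n(n+1)/4 = 11*12/4 = 33.
        Tie groups: |d|=4 (t=3), |d|=6 (t=2), |d|=7 (t=3); sum(t^3 - t) = 54.
        Var[W] = n(n+1)(2n+1)/24 - sum(t^3-t)/48 = 3036/24 - 54/48 = 125.375.
        z = (W - E[W]) / sqrt(Var[W]) = (26 - 33) / 11.1971 = -0.6252.
        Two-sided p = 2*Phi(z) = 0.531865.
Step 6: alpha = 0.05. fail to reject H0.

W+ = 26, W- = 40, W = min = 26, p = 0.531865, fail to reject H0.


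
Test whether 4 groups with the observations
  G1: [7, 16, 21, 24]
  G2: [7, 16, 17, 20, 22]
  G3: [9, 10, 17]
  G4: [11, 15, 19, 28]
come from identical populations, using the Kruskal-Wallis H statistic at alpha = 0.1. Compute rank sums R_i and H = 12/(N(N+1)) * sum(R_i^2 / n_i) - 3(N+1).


Step 1: Combine all N = 16 observations and assign midranks.
sorted (value, group, rank): (7,G1,1.5), (7,G2,1.5), (9,G3,3), (10,G3,4), (11,G4,5), (15,G4,6), (16,G1,7.5), (16,G2,7.5), (17,G2,9.5), (17,G3,9.5), (19,G4,11), (20,G2,12), (21,G1,13), (22,G2,14), (24,G1,15), (28,G4,16)
Step 2: Sum ranks within each group.
R_1 = 37 (n_1 = 4)
R_2 = 44.5 (n_2 = 5)
R_3 = 16.5 (n_3 = 3)
R_4 = 38 (n_4 = 4)
Step 3: H = 12/(N(N+1)) * sum(R_i^2/n_i) - 3(N+1)
     = 12/(16*17) * (37^2/4 + 44.5^2/5 + 16.5^2/3 + 38^2/4) - 3*17
     = 0.044118 * 1190.05 - 51
     = 1.502206.
Step 4: Ties present; correction factor C = 1 - 18/(16^3 - 16) = 0.995588. Corrected H = 1.502206 / 0.995588 = 1.508863.
Step 5: Under H0, H ~ chi^2(3); p-value = 0.680226.
Step 6: alpha = 0.1. fail to reject H0.

H = 1.5089, df = 3, p = 0.680226, fail to reject H0.


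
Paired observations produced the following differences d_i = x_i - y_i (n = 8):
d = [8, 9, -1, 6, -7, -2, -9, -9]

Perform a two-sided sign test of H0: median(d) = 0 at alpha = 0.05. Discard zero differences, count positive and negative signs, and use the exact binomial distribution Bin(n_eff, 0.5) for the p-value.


Step 1: Discard zero differences. Original n = 8; n_eff = number of nonzero differences = 8.
Nonzero differences (with sign): +8, +9, -1, +6, -7, -2, -9, -9
Step 2: Count signs: positive = 3, negative = 5.
Step 3: Under H0: P(positive) = 0.5, so the number of positives S ~ Bin(8, 0.5).
Step 4: Two-sided exact p-value = sum of Bin(8,0.5) probabilities at or below the observed probability = 0.726562.
Step 5: alpha = 0.05. fail to reject H0.

n_eff = 8, pos = 3, neg = 5, p = 0.726562, fail to reject H0.


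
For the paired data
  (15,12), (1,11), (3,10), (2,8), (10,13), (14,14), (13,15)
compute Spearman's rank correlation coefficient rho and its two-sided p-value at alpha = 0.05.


Step 1: Rank x and y separately (midranks; no ties here).
rank(x): 15->7, 1->1, 3->3, 2->2, 10->4, 14->6, 13->5
rank(y): 12->4, 11->3, 10->2, 8->1, 13->5, 14->6, 15->7
Step 2: d_i = R_x(i) - R_y(i); compute d_i^2.
  (7-4)^2=9, (1-3)^2=4, (3-2)^2=1, (2-1)^2=1, (4-5)^2=1, (6-6)^2=0, (5-7)^2=4
sum(d^2) = 20.
Step 3: rho = 1 - 6*20 / (7*(7^2 - 1)) = 1 - 120/336 = 0.642857.
Step 4: Under H0, t = rho * sqrt((n-2)/(1-rho^2)) = 1.8766 ~ t(5).
Step 5: Two-sided p-value from the t-distribution with 5 df = 0.119392.
Step 6: alpha = 0.05. fail to reject H0.

rho = 0.6429, p = 0.119392, fail to reject H0 at alpha = 0.05.


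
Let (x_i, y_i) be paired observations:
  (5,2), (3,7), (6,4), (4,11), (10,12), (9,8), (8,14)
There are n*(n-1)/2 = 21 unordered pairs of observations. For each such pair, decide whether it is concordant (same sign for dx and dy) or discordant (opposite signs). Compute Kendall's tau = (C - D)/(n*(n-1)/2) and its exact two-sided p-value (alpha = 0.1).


Step 1: Enumerate the 21 unordered pairs (i,j) with i<j and classify each by sign(x_j-x_i) * sign(y_j-y_i).
  (1,2):dx=-2,dy=+5->D; (1,3):dx=+1,dy=+2->C; (1,4):dx=-1,dy=+9->D; (1,5):dx=+5,dy=+10->C
  (1,6):dx=+4,dy=+6->C; (1,7):dx=+3,dy=+12->C; (2,3):dx=+3,dy=-3->D; (2,4):dx=+1,dy=+4->C
  (2,5):dx=+7,dy=+5->C; (2,6):dx=+6,dy=+1->C; (2,7):dx=+5,dy=+7->C; (3,4):dx=-2,dy=+7->D
  (3,5):dx=+4,dy=+8->C; (3,6):dx=+3,dy=+4->C; (3,7):dx=+2,dy=+10->C; (4,5):dx=+6,dy=+1->C
  (4,6):dx=+5,dy=-3->D; (4,7):dx=+4,dy=+3->C; (5,6):dx=-1,dy=-4->C; (5,7):dx=-2,dy=+2->D
  (6,7):dx=-1,dy=+6->D
Step 2: C = 14, D = 7, total pairs = 21.
Step 3: tau = (C - D)/(n(n-1)/2) = (14 - 7)/21 = 0.333333.
Step 4: Exact two-sided p-value (enumerate n! = 5040 permutations of y under H0): p = 0.381349.
Step 5: alpha = 0.1. fail to reject H0.

tau_b = 0.3333 (C=14, D=7), p = 0.381349, fail to reject H0.


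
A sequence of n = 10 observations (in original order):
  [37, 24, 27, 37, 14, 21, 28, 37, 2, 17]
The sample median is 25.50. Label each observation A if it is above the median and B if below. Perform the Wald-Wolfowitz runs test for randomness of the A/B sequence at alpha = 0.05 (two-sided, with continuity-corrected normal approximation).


Step 1: Compute median = 25.50; label A = above, B = below.
Labels in order: ABAABBAABB  (n_A = 5, n_B = 5)
Step 2: Count runs R = 6.
Step 3: Under H0 (random ordering), E[R] = 2*n_A*n_B/(n_A+n_B) + 1 = 2*5*5/10 + 1 = 6.0000.
        Var[R] = 2*n_A*n_B*(2*n_A*n_B - n_A - n_B) / ((n_A+n_B)^2 * (n_A+n_B-1)) = 2000/900 = 2.2222.
        SD[R] = 1.4907.
Step 4: R = E[R], so z = 0 with no continuity correction.
Step 5: Two-sided p-value via normal approximation = 2*(1 - Phi(|z|)) = 1.000000.
Step 6: alpha = 0.05. fail to reject H0.

R = 6, z = 0.0000, p = 1.000000, fail to reject H0.


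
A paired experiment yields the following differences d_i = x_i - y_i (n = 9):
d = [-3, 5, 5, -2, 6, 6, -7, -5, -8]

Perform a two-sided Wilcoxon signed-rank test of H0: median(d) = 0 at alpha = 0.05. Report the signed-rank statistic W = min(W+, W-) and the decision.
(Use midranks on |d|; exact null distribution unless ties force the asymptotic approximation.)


Step 1: Drop any zero differences (none here) and take |d_i|.
|d| = [3, 5, 5, 2, 6, 6, 7, 5, 8]
Step 2: Midrank |d_i| (ties get averaged ranks).
ranks: |3|->2, |5|->4, |5|->4, |2|->1, |6|->6.5, |6|->6.5, |7|->8, |5|->4, |8|->9
Step 3: Attach original signs; sum ranks with positive sign and with negative sign.
W+ = 4 + 4 + 6.5 + 6.5 = 21
W- = 2 + 1 + 8 + 4 + 9 = 24
(Check: W+ + W- = 45 should equal n(n+1)/2 = 45.)
Step 4: Test statistic W = min(W+, W-) = 21.
Step 5: Ties in |d|, so use the tie-corrected normal approximation.
        E[W] = n(n+1)/4 = 9*10/4 = 22.5.
        Tie groups: |d|=5 (t=3), |d|=6 (t=2); sum(t^3 - t) = 30.
        Var[W] = n(n+1)(2n+1)/24 - sum(t^3-t)/48 = 1710/24 - 30/48 = 70.625.
        z = (W - E[W]) / sqrt(Var[W]) = (21 - 22.5) / 8.4039 = -0.1785.
        Two-sided p = 2*Phi(z) = 0.858339.
Step 6: alpha = 0.05. fail to reject H0.

W+ = 21, W- = 24, W = min = 21, p = 0.858339, fail to reject H0.


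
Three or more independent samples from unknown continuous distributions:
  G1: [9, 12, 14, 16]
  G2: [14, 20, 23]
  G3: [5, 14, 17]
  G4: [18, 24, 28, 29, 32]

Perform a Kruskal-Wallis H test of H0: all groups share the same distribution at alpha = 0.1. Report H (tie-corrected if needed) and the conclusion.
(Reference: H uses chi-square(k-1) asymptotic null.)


Step 1: Combine all N = 15 observations and assign midranks.
sorted (value, group, rank): (5,G3,1), (9,G1,2), (12,G1,3), (14,G1,5), (14,G2,5), (14,G3,5), (16,G1,7), (17,G3,8), (18,G4,9), (20,G2,10), (23,G2,11), (24,G4,12), (28,G4,13), (29,G4,14), (32,G4,15)
Step 2: Sum ranks within each group.
R_1 = 17 (n_1 = 4)
R_2 = 26 (n_2 = 3)
R_3 = 14 (n_3 = 3)
R_4 = 63 (n_4 = 5)
Step 3: H = 12/(N(N+1)) * sum(R_i^2/n_i) - 3(N+1)
     = 12/(15*16) * (17^2/4 + 26^2/3 + 14^2/3 + 63^2/5) - 3*16
     = 0.050000 * 1156.72 - 48
     = 9.835833.
Step 4: Ties present; correction factor C = 1 - 24/(15^3 - 15) = 0.992857. Corrected H = 9.835833 / 0.992857 = 9.906595.
Step 5: Under H0, H ~ chi^2(3); p-value = 0.019377.
Step 6: alpha = 0.1. reject H0.

H = 9.9066, df = 3, p = 0.019377, reject H0.


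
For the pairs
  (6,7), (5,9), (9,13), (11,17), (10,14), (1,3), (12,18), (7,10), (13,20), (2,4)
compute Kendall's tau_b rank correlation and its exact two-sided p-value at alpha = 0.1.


Step 1: Enumerate the 45 unordered pairs (i,j) with i<j and classify each by sign(x_j-x_i) * sign(y_j-y_i).
  (1,2):dx=-1,dy=+2->D; (1,3):dx=+3,dy=+6->C; (1,4):dx=+5,dy=+10->C; (1,5):dx=+4,dy=+7->C
  (1,6):dx=-5,dy=-4->C; (1,7):dx=+6,dy=+11->C; (1,8):dx=+1,dy=+3->C; (1,9):dx=+7,dy=+13->C
  (1,10):dx=-4,dy=-3->C; (2,3):dx=+4,dy=+4->C; (2,4):dx=+6,dy=+8->C; (2,5):dx=+5,dy=+5->C
  (2,6):dx=-4,dy=-6->C; (2,7):dx=+7,dy=+9->C; (2,8):dx=+2,dy=+1->C; (2,9):dx=+8,dy=+11->C
  (2,10):dx=-3,dy=-5->C; (3,4):dx=+2,dy=+4->C; (3,5):dx=+1,dy=+1->C; (3,6):dx=-8,dy=-10->C
  (3,7):dx=+3,dy=+5->C; (3,8):dx=-2,dy=-3->C; (3,9):dx=+4,dy=+7->C; (3,10):dx=-7,dy=-9->C
  (4,5):dx=-1,dy=-3->C; (4,6):dx=-10,dy=-14->C; (4,7):dx=+1,dy=+1->C; (4,8):dx=-4,dy=-7->C
  (4,9):dx=+2,dy=+3->C; (4,10):dx=-9,dy=-13->C; (5,6):dx=-9,dy=-11->C; (5,7):dx=+2,dy=+4->C
  (5,8):dx=-3,dy=-4->C; (5,9):dx=+3,dy=+6->C; (5,10):dx=-8,dy=-10->C; (6,7):dx=+11,dy=+15->C
  (6,8):dx=+6,dy=+7->C; (6,9):dx=+12,dy=+17->C; (6,10):dx=+1,dy=+1->C; (7,8):dx=-5,dy=-8->C
  (7,9):dx=+1,dy=+2->C; (7,10):dx=-10,dy=-14->C; (8,9):dx=+6,dy=+10->C; (8,10):dx=-5,dy=-6->C
  (9,10):dx=-11,dy=-16->C
Step 2: C = 44, D = 1, total pairs = 45.
Step 3: tau = (C - D)/(n(n-1)/2) = (44 - 1)/45 = 0.955556.
Step 4: Exact two-sided p-value (enumerate n! = 3628800 permutations of y under H0): p = 0.000006.
Step 5: alpha = 0.1. reject H0.

tau_b = 0.9556 (C=44, D=1), p = 0.000006, reject H0.


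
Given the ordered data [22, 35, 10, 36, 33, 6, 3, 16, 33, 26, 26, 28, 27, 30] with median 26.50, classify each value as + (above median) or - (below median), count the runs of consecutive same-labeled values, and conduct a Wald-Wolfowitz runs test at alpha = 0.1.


Step 1: Compute median = 26.50; label A = above, B = below.
Labels in order: BABAABBBABBAAA  (n_A = 7, n_B = 7)
Step 2: Count runs R = 8.
Step 3: Under H0 (random ordering), E[R] = 2*n_A*n_B/(n_A+n_B) + 1 = 2*7*7/14 + 1 = 8.0000.
        Var[R] = 2*n_A*n_B*(2*n_A*n_B - n_A - n_B) / ((n_A+n_B)^2 * (n_A+n_B-1)) = 8232/2548 = 3.2308.
        SD[R] = 1.7974.
Step 4: R = E[R], so z = 0 with no continuity correction.
Step 5: Two-sided p-value via normal approximation = 2*(1 - Phi(|z|)) = 1.000000.
Step 6: alpha = 0.1. fail to reject H0.

R = 8, z = 0.0000, p = 1.000000, fail to reject H0.


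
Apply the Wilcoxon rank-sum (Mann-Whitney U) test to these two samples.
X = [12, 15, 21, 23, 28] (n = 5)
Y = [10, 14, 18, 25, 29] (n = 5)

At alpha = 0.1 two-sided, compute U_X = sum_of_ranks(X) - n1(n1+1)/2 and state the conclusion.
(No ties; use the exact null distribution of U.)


Step 1: Combine and sort all 10 observations; assign midranks.
sorted (value, group): (10,Y), (12,X), (14,Y), (15,X), (18,Y), (21,X), (23,X), (25,Y), (28,X), (29,Y)
ranks: 10->1, 12->2, 14->3, 15->4, 18->5, 21->6, 23->7, 25->8, 28->9, 29->10
Step 2: Rank sum for X: R1 = 2 + 4 + 6 + 7 + 9 = 28.
Step 3: U_X = R1 - n1(n1+1)/2 = 28 - 5*6/2 = 28 - 15 = 13.
       U_Y = n1*n2 - U_X = 25 - 13 = 12.
Step 4: No ties, so the exact null distribution of U (based on enumerating the C(10,5) = 252 equally likely rank assignments) gives the two-sided p-value.
Step 5: p-value = 1.000000; compare to alpha = 0.1. fail to reject H0.

U_X = 13, p = 1.000000, fail to reject H0 at alpha = 0.1.


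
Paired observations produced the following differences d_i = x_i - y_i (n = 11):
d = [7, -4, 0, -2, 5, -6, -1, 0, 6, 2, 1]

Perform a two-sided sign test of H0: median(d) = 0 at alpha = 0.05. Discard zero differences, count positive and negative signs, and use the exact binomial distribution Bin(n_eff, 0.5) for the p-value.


Step 1: Discard zero differences. Original n = 11; n_eff = number of nonzero differences = 9.
Nonzero differences (with sign): +7, -4, -2, +5, -6, -1, +6, +2, +1
Step 2: Count signs: positive = 5, negative = 4.
Step 3: Under H0: P(positive) = 0.5, so the number of positives S ~ Bin(9, 0.5).
Step 4: Two-sided exact p-value = sum of Bin(9,0.5) probabilities at or below the observed probability = 1.000000.
Step 5: alpha = 0.05. fail to reject H0.

n_eff = 9, pos = 5, neg = 4, p = 1.000000, fail to reject H0.


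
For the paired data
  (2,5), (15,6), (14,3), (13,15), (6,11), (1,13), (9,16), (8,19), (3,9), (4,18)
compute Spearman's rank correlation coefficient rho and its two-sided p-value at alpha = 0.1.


Step 1: Rank x and y separately (midranks; no ties here).
rank(x): 2->2, 15->10, 14->9, 13->8, 6->5, 1->1, 9->7, 8->6, 3->3, 4->4
rank(y): 5->2, 6->3, 3->1, 15->7, 11->5, 13->6, 16->8, 19->10, 9->4, 18->9
Step 2: d_i = R_x(i) - R_y(i); compute d_i^2.
  (2-2)^2=0, (10-3)^2=49, (9-1)^2=64, (8-7)^2=1, (5-5)^2=0, (1-6)^2=25, (7-8)^2=1, (6-10)^2=16, (3-4)^2=1, (4-9)^2=25
sum(d^2) = 182.
Step 3: rho = 1 - 6*182 / (10*(10^2 - 1)) = 1 - 1092/990 = -0.103030.
Step 4: Under H0, t = rho * sqrt((n-2)/(1-rho^2)) = -0.2930 ~ t(8).
Step 5: Two-sided p-value from the t-distribution with 8 df = 0.776998.
Step 6: alpha = 0.1. fail to reject H0.

rho = -0.1030, p = 0.776998, fail to reject H0 at alpha = 0.1.


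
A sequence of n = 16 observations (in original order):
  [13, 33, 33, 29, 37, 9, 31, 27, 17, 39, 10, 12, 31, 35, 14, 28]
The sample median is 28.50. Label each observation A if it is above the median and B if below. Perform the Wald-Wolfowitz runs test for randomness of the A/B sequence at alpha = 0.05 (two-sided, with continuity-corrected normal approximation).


Step 1: Compute median = 28.50; label A = above, B = below.
Labels in order: BAAAABABBABBAABB  (n_A = 8, n_B = 8)
Step 2: Count runs R = 9.
Step 3: Under H0 (random ordering), E[R] = 2*n_A*n_B/(n_A+n_B) + 1 = 2*8*8/16 + 1 = 9.0000.
        Var[R] = 2*n_A*n_B*(2*n_A*n_B - n_A - n_B) / ((n_A+n_B)^2 * (n_A+n_B-1)) = 14336/3840 = 3.7333.
        SD[R] = 1.9322.
Step 4: R = E[R], so z = 0 with no continuity correction.
Step 5: Two-sided p-value via normal approximation = 2*(1 - Phi(|z|)) = 1.000000.
Step 6: alpha = 0.05. fail to reject H0.

R = 9, z = 0.0000, p = 1.000000, fail to reject H0.


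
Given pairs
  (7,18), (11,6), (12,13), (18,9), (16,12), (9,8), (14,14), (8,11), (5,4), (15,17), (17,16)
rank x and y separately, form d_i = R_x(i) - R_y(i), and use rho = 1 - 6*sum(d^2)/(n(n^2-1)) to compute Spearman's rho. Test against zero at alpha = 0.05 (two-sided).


Step 1: Rank x and y separately (midranks; no ties here).
rank(x): 7->2, 11->5, 12->6, 18->11, 16->9, 9->4, 14->7, 8->3, 5->1, 15->8, 17->10
rank(y): 18->11, 6->2, 13->7, 9->4, 12->6, 8->3, 14->8, 11->5, 4->1, 17->10, 16->9
Step 2: d_i = R_x(i) - R_y(i); compute d_i^2.
  (2-11)^2=81, (5-2)^2=9, (6-7)^2=1, (11-4)^2=49, (9-6)^2=9, (4-3)^2=1, (7-8)^2=1, (3-5)^2=4, (1-1)^2=0, (8-10)^2=4, (10-9)^2=1
sum(d^2) = 160.
Step 3: rho = 1 - 6*160 / (11*(11^2 - 1)) = 1 - 960/1320 = 0.272727.
Step 4: Under H0, t = rho * sqrt((n-2)/(1-rho^2)) = 0.8504 ~ t(9).
Step 5: Two-sided p-value from the t-distribution with 9 df = 0.417141.
Step 6: alpha = 0.05. fail to reject H0.

rho = 0.2727, p = 0.417141, fail to reject H0 at alpha = 0.05.


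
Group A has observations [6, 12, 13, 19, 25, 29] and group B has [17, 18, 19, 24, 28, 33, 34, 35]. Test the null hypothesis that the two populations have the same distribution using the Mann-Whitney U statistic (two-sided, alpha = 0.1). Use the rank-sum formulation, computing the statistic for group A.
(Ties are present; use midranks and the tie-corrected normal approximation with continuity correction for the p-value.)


Step 1: Combine and sort all 14 observations; assign midranks.
sorted (value, group): (6,X), (12,X), (13,X), (17,Y), (18,Y), (19,X), (19,Y), (24,Y), (25,X), (28,Y), (29,X), (33,Y), (34,Y), (35,Y)
ranks: 6->1, 12->2, 13->3, 17->4, 18->5, 19->6.5, 19->6.5, 24->8, 25->9, 28->10, 29->11, 33->12, 34->13, 35->14
Step 2: Rank sum for X: R1 = 1 + 2 + 3 + 6.5 + 9 + 11 = 32.5.
Step 3: U_X = R1 - n1(n1+1)/2 = 32.5 - 6*7/2 = 32.5 - 21 = 11.5.
       U_Y = n1*n2 - U_X = 48 - 11.5 = 36.5.
Step 4: Ties are present, so use the tie-corrected normal approximation (with continuity correction) for the p-value.
Step 5: p-value = 0.120926; compare to alpha = 0.1. fail to reject H0.

U_X = 11.5, p = 0.120926, fail to reject H0 at alpha = 0.1.


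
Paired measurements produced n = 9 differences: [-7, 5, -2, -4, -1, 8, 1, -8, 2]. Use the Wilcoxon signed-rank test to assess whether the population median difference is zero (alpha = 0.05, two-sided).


Step 1: Drop any zero differences (none here) and take |d_i|.
|d| = [7, 5, 2, 4, 1, 8, 1, 8, 2]
Step 2: Midrank |d_i| (ties get averaged ranks).
ranks: |7|->7, |5|->6, |2|->3.5, |4|->5, |1|->1.5, |8|->8.5, |1|->1.5, |8|->8.5, |2|->3.5
Step 3: Attach original signs; sum ranks with positive sign and with negative sign.
W+ = 6 + 8.5 + 1.5 + 3.5 = 19.5
W- = 7 + 3.5 + 5 + 1.5 + 8.5 = 25.5
(Check: W+ + W- = 45 should equal n(n+1)/2 = 45.)
Step 4: Test statistic W = min(W+, W-) = 19.5.
Step 5: Ties in |d|, so use the tie-corrected normal approximation.
        E[W] = n(n+1)/4 = 9*10/4 = 22.5.
        Tie groups: |d|=1 (t=2), |d|=2 (t=2), |d|=8 (t=2); sum(t^3 - t) = 18.
        Var[W] = n(n+1)(2n+1)/24 - sum(t^3-t)/48 = 1710/24 - 18/48 = 70.875.
        z = (W - E[W]) / sqrt(Var[W]) = (19.5 - 22.5) / 8.4187 = -0.3563.
        Two-sided p = 2*Phi(z) = 0.721580.
Step 6: alpha = 0.05. fail to reject H0.

W+ = 19.5, W- = 25.5, W = min = 19.5, p = 0.721580, fail to reject H0.
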